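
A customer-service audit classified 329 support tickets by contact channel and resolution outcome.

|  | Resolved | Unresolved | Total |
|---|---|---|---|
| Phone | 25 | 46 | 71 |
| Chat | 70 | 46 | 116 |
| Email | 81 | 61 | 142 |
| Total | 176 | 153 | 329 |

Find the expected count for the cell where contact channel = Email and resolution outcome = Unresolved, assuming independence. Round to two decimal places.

Row total (Email) = 142; column total (Unresolved) = 153; grand total N = 329.
Expected count = (row total × column total) / N = 142 × 153 / 329 = 66.04.

66.04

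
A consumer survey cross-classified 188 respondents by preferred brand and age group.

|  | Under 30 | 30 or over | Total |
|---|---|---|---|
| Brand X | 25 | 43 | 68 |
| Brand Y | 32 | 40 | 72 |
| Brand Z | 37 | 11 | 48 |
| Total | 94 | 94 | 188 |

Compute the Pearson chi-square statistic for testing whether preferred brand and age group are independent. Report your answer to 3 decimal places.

19.737

Grand total N = 188.
Expected counts (row total × column total / N):
  Brand X, Under 30: 68×94/188 = 34.0000
  Brand X, 30 or over: 68×94/188 = 34.0000
  Brand Y, Under 30: 72×94/188 = 36.0000
  Brand Y, 30 or over: 72×94/188 = 36.0000
  Brand Z, Under 30: 48×94/188 = 24.0000
  Brand Z, 30 or over: 48×94/188 = 24.0000
Contributions (O − E)²/E:
  (25 − 34.0000)²/34.0000 = 2.3824
  (43 − 34.0000)²/34.0000 = 2.3824
  (32 − 36.0000)²/36.0000 = 0.4444
  (40 − 36.0000)²/36.0000 = 0.4444
  (37 − 24.0000)²/24.0000 = 7.0417
  (11 − 24.0000)²/24.0000 = 7.0417
χ² = 2.3824 + 2.3824 + 0.4444 + 0.4444 + 7.0417 + 7.0417 = 19.737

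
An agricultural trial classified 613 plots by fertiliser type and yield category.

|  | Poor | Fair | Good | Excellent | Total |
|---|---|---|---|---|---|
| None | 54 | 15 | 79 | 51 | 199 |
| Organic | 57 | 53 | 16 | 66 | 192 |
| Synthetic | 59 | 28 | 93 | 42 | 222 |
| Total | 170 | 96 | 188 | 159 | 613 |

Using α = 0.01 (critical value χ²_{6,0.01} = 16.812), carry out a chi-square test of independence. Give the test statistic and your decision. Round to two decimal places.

Grand total N = 613.
Expected counts (row total × column total / N):
  None, Poor: 199×170/613 = 55.188
  None, Fair: 199×96/613 = 31.165
  None, Good: 199×188/613 = 61.031
  None, Excellent: 199×159/613 = 51.617
  Organic, Poor: 192×170/613 = 53.246
  Organic, Fair: 192×96/613 = 30.069
  Organic, Good: 192×188/613 = 58.884
  Organic, Excellent: 192×159/613 = 49.801
  Synthetic, Poor: 222×170/613 = 61.566
  Synthetic, Fair: 222×96/613 = 34.767
  Synthetic, Good: 222×188/613 = 68.085
  Synthetic, Excellent: 222×159/613 = 57.582
Contributions (O − E)²/E:
  (54 − 55.188)²/55.188 = 0.0256
  (15 − 31.165)²/31.165 = 8.3846
  (79 − 61.031)²/61.031 = 5.2905
  (51 − 51.617)²/51.617 = 0.0074
  (57 − 53.246)²/53.246 = 0.2647
  (53 − 30.069)²/30.069 = 17.4875
  (16 − 58.884)²/58.884 = 31.2315
  (66 − 49.801)²/49.801 = 5.2691
  (59 − 61.566)²/61.566 = 0.1069
  (28 − 34.767)²/34.767 = 1.3171
  (93 − 68.085)²/68.085 = 9.1174
  (42 − 57.582)²/57.582 = 4.2166
χ² = 0.0256 + 8.3846 + 5.2905 + 0.0074 + 0.2647 + 17.4875 + 31.2315 + 5.2691 + 0.1069 + 1.3171 + 9.1174 + 4.2166 = 82.72
df = (3−1)(4−1) = 6. Since 82.72 > 16.812, reject the null hypothesis of independence at α = 0.01.

82.72; reject H₀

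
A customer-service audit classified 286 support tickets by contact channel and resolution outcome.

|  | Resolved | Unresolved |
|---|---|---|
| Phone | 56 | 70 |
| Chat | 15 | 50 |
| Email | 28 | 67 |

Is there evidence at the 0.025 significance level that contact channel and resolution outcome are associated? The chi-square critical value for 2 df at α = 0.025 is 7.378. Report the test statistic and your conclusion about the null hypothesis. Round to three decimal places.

10.312; reject H₀

Row totals: 126, 65, 95. Column totals: 99, 187. Grand total N = 286.
Expected counts (row total × column total / N):
  Phone, Resolved: 126×99/286 = 43.61538
  Phone, Unresolved: 126×187/286 = 82.38462
  Chat, Resolved: 65×99/286 = 22.50000
  Chat, Unresolved: 65×187/286 = 42.50000
  Email, Resolved: 95×99/286 = 32.88462
  Email, Unresolved: 95×187/286 = 62.11538
Contributions (O − E)²/E:
  (56 − 43.61538)²/43.61538 = 3.5166
  (70 − 82.38462)²/82.38462 = 1.8617
  (15 − 22.50000)²/22.50000 = 2.5000
  (50 − 42.50000)²/42.50000 = 1.3235
  (28 − 32.88462)²/32.88462 = 0.7256
  (67 − 62.11538)²/62.11538 = 0.3841
χ² = 3.5166 + 1.8617 + 2.5000 + 1.3235 + 0.7256 + 0.3841 = 10.312
df = (3−1)(2−1) = 2. Since 10.312 > 7.378, reject the null hypothesis of independence at α = 0.025.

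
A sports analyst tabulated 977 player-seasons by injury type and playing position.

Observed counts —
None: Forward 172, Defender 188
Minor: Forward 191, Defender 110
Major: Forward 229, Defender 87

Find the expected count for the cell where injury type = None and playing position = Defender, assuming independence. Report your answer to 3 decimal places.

141.863

Row total (None) = 360; column total (Defender) = 385; grand total N = 977.
Expected count = (row total × column total) / N = 360 × 385 / 977 = 141.863.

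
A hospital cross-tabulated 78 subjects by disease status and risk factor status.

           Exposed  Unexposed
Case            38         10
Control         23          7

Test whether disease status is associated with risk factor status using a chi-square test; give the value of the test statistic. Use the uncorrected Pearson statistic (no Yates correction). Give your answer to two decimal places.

Row totals: 48, 30. Column totals: 61, 17. Grand total N = 78.
Expected counts (row total × column total / N):
  Case, Exposed: 48×61/78 = 37.538
  Case, Unexposed: 48×17/78 = 10.462
  Control, Exposed: 30×61/78 = 23.462
  Control, Unexposed: 30×17/78 = 6.538
Contributions (O − E)²/E:
  (38 − 37.538)²/37.538 = 0.0057
  (10 − 10.462)²/10.462 = 0.0204
  (23 − 23.462)²/23.462 = 0.0091
  (7 − 6.538)²/6.538 = 0.0326
χ² = 0.0057 + 0.0204 + 0.0091 + 0.0326 = 0.07

0.07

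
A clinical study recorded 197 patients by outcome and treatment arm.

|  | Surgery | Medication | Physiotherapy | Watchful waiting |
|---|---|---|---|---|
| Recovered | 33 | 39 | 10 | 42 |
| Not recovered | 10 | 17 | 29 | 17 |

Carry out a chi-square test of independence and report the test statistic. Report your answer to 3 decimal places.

29.574

Row totals: 124, 73. Column totals: 43, 56, 39, 59. Grand total N = 197.
Expected counts (row total × column total / N):
  Recovered, Surgery: 124×43/197 = 27.0660
  Recovered, Medication: 124×56/197 = 35.2487
  Recovered, Physiotherapy: 124×39/197 = 24.5482
  Recovered, Watchful waiting: 124×59/197 = 37.1371
  Not recovered, Surgery: 73×43/197 = 15.9340
  Not recovered, Medication: 73×56/197 = 20.7513
  Not recovered, Physiotherapy: 73×39/197 = 14.4518
  Not recovered, Watchful waiting: 73×59/197 = 21.8629
Contributions (O − E)²/E:
  (33 − 27.0660)²/27.0660 = 1.3010
  (39 − 35.2487)²/35.2487 = 0.3992
  (10 − 24.5482)²/24.5482 = 8.6218
  (42 − 37.1371)²/37.1371 = 0.6368
  (10 − 15.9340)²/15.9340 = 2.2099
  (17 − 20.7513)²/20.7513 = 0.6781
  (29 − 14.4518)²/14.4518 = 14.6452
  (17 − 21.8629)²/21.8629 = 1.0816
χ² = 1.3010 + 0.3992 + 8.6218 + 0.6368 + 2.2099 + 0.6781 + 14.6452 + 1.0816 = 29.574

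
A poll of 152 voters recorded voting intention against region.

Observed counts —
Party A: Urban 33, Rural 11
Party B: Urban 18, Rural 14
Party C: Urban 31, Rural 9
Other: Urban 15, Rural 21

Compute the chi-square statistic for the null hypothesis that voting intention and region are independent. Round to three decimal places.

14.069

Row totals: 44, 32, 40, 36. Column totals: 97, 55. Grand total N = 152.
Expected counts (row total × column total / N):
  Party A, Urban: 44×97/152 = 28.07895
  Party A, Rural: 44×55/152 = 15.92105
  Party B, Urban: 32×97/152 = 20.42105
  Party B, Rural: 32×55/152 = 11.57895
  Party C, Urban: 40×97/152 = 25.52632
  Party C, Rural: 40×55/152 = 14.47368
  Other, Urban: 36×97/152 = 22.97368
  Other, Rural: 36×55/152 = 13.02632
Contributions (O − E)²/E:
  (33 − 28.07895)²/28.07895 = 0.8625
  (11 − 15.92105)²/15.92105 = 1.5211
  (18 − 20.42105)²/20.42105 = 0.2870
  (14 − 11.57895)²/11.57895 = 0.5062
  (31 − 25.52632)²/25.52632 = 1.1737
  (9 − 14.47368)²/14.47368 = 2.0700
  (15 − 22.97368)²/22.97368 = 2.7675
  (21 − 13.02632)²/13.02632 = 4.8809
χ² = 0.8625 + 1.5211 + 0.2870 + 0.5062 + 1.1737 + 2.0700 + 2.7675 + 4.8809 = 14.069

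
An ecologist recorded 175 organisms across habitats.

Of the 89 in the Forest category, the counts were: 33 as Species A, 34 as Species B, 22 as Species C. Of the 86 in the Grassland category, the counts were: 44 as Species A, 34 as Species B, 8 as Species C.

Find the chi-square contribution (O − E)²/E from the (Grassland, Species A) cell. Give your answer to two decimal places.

Row total (Grassland) = 86; column total (Species A) = 77; N = 175.
Expected count E = 86 × 77 / 175 = 37.840.
Contribution = (O − E)²/E = (44 − 37.840)² / 37.840 = 1.00.

1.00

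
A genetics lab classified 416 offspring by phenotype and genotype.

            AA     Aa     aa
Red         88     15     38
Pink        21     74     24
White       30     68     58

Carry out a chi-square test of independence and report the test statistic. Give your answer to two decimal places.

108.46

Row totals: 141, 119, 156. Column totals: 139, 157, 120. Grand total N = 416.
Expected counts (row total × column total / N):
  Red, AA: 141×139/416 = 47.113
  Red, Aa: 141×157/416 = 53.214
  Red, aa: 141×120/416 = 40.673
  Pink, AA: 119×139/416 = 39.762
  Pink, Aa: 119×157/416 = 44.911
  Pink, aa: 119×120/416 = 34.327
  White, AA: 156×139/416 = 52.125
  White, Aa: 156×157/416 = 58.875
  White, aa: 156×120/416 = 45.000
Contributions (O − E)²/E:
  (88 − 47.113)²/47.113 = 35.4838
  (15 − 53.214)²/53.214 = 27.4422
  (38 − 40.673)²/40.673 = 0.1757
  (21 − 39.762)²/39.762 = 8.8530
  (74 − 44.911)²/44.911 = 18.8410
  (24 − 34.327)²/34.327 = 3.1068
  (30 − 52.125)²/52.125 = 9.3912
  (68 − 58.875)²/58.875 = 1.4143
  (58 − 45.000)²/45.000 = 3.7556
χ² = 35.4838 + 27.4422 + 0.1757 + 8.8530 + 18.8410 + 3.1068 + 9.3912 + 1.4143 + 3.7556 = 108.46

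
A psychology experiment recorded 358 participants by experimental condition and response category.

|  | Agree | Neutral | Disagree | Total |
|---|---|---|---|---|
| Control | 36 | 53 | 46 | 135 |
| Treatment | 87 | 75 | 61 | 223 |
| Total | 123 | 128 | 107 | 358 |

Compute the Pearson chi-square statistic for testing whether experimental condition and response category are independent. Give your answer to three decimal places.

Grand total N = 358.
Expected counts (row total × column total / N):
  Control, Agree: 135×123/358 = 46.3827
  Control, Neutral: 135×128/358 = 48.2682
  Control, Disagree: 135×107/358 = 40.3492
  Treatment, Agree: 223×123/358 = 76.6173
  Treatment, Neutral: 223×128/358 = 79.7318
  Treatment, Disagree: 223×107/358 = 66.6508
Contributions (O − E)²/E:
  (36 − 46.3827)²/46.3827 = 2.3242
  (53 − 48.2682)²/48.2682 = 0.4639
  (46 − 40.3492)²/40.3492 = 0.7914
  (87 − 76.6173)²/76.6173 = 1.4070
  (75 − 79.7318)²/79.7318 = 0.2808
  (61 − 66.6508)²/66.6508 = 0.4791
χ² = 2.3242 + 0.4639 + 0.7914 + 1.4070 + 0.2808 + 0.4791 = 5.746

5.746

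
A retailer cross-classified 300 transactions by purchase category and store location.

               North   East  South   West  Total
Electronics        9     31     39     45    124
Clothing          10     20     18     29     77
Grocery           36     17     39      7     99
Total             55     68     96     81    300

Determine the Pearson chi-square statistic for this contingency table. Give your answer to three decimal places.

54.302

Grand total N = 300.
Expected counts (row total × column total / N):
  Electronics, North: 124×55/300 = 22.73333
  Electronics, East: 124×68/300 = 28.10667
  Electronics, South: 124×96/300 = 39.68000
  Electronics, West: 124×81/300 = 33.48000
  Clothing, North: 77×55/300 = 14.11667
  Clothing, East: 77×68/300 = 17.45333
  Clothing, South: 77×96/300 = 24.64000
  Clothing, West: 77×81/300 = 20.79000
  Grocery, North: 99×55/300 = 18.15000
  Grocery, East: 99×68/300 = 22.44000
  Grocery, South: 99×96/300 = 31.68000
  Grocery, West: 99×81/300 = 26.73000
Contributions (O − E)²/E:
  (9 − 22.73333)²/22.73333 = 8.2964
  (31 − 28.10667)²/28.10667 = 0.2978
  (39 − 39.68000)²/39.68000 = 0.0117
  (45 − 33.48000)²/33.48000 = 3.9639
  (10 − 14.11667)²/14.11667 = 1.2005
  (20 − 17.45333)²/17.45333 = 0.3716
  (18 − 24.64000)²/24.64000 = 1.7894
  (29 − 20.79000)²/20.79000 = 3.2421
  (36 − 18.15000)²/18.15000 = 17.5550
  (17 − 22.44000)²/22.44000 = 1.3188
  (39 − 31.68000)²/31.68000 = 1.6914
  (7 − 26.73000)²/26.73000 = 14.5631
χ² = 8.2964 + 0.2978 + 0.0117 + 3.9639 + 1.2005 + 0.3716 + 1.7894 + 3.2421 + 17.5550 + 1.3188 + 1.6914 + 14.5631 = 54.302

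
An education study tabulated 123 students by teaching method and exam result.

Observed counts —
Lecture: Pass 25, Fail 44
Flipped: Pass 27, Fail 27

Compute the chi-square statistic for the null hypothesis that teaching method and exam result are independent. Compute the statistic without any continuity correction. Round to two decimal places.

Row totals: 69, 54. Column totals: 52, 71. Grand total N = 123.
Expected counts (row total × column total / N):
  Lecture, Pass: 69×52/123 = 29.171
  Lecture, Fail: 69×71/123 = 39.829
  Flipped, Pass: 54×52/123 = 22.829
  Flipped, Fail: 54×71/123 = 31.171
Contributions (O − E)²/E:
  (25 − 29.171)²/29.171 = 0.5964
  (44 − 39.829)²/39.829 = 0.4368
  (27 − 22.829)²/22.829 = 0.7621
  (27 − 31.171)²/31.171 = 0.5581
χ² = 0.5964 + 0.4368 + 0.7621 + 0.5581 = 2.35

2.35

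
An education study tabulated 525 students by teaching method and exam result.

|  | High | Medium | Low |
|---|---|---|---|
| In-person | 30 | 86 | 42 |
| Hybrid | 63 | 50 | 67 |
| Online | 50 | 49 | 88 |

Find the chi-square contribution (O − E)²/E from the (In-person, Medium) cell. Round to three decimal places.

Row total (In-person) = 158; column total (Medium) = 185; N = 525.
Expected count E = 158 × 185 / 525 = 55.6762.
Contribution = (O − E)²/E = (86 − 55.6762)² / 55.6762 = 16.516.

16.516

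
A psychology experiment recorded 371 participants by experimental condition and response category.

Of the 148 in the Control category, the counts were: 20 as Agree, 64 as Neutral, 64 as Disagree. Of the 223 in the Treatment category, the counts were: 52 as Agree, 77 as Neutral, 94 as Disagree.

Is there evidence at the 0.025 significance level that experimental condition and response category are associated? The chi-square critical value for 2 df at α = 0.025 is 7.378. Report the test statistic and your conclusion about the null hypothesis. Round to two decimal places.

Row totals: 148, 223. Column totals: 72, 141, 158. Grand total N = 371.
Expected counts (row total × column total / N):
  Control, Agree: 148×72/371 = 28.722
  Control, Neutral: 148×141/371 = 56.248
  Control, Disagree: 148×158/371 = 63.030
  Treatment, Agree: 223×72/371 = 43.278
  Treatment, Neutral: 223×141/371 = 84.752
  Treatment, Disagree: 223×158/371 = 94.970
Contributions (O − E)²/E:
  (20 − 28.722)²/28.722 = 2.6486
  (64 − 56.248)²/56.248 = 1.0684
  (64 − 63.030)²/63.030 = 0.0149
  (52 − 43.278)²/43.278 = 1.7578
  (77 − 84.752)²/84.752 = 0.7091
  (94 − 94.970)²/94.970 = 0.0099
χ² = 2.6486 + 1.0684 + 0.0149 + 1.7578 + 0.7091 + 0.0099 = 6.21
df = (2−1)(3−1) = 2. Since 6.21 < 7.378, fail to reject the null hypothesis of independence at α = 0.025.

6.21; fail to reject H₀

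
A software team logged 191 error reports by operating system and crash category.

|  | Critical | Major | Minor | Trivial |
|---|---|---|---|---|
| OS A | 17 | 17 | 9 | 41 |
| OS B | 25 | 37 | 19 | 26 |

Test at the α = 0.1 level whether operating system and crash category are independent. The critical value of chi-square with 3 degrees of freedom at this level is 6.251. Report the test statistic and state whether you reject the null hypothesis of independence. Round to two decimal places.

13.28; reject H₀

Row totals: 84, 107. Column totals: 42, 54, 28, 67. Grand total N = 191.
Expected counts (row total × column total / N):
  OS A, Critical: 84×42/191 = 18.471
  OS A, Major: 84×54/191 = 23.749
  OS A, Minor: 84×28/191 = 12.314
  OS A, Trivial: 84×67/191 = 29.466
  OS B, Critical: 107×42/191 = 23.529
  OS B, Major: 107×54/191 = 30.251
  OS B, Minor: 107×28/191 = 15.686
  OS B, Trivial: 107×67/191 = 37.534
Contributions (O − E)²/E:
  (17 − 18.471)²/18.471 = 0.1171
  (17 − 23.749)²/23.749 = 1.9179
  (9 − 12.314)²/12.314 = 0.8919
  (41 − 29.466)²/29.466 = 4.5148
  (25 − 23.529)²/23.529 = 0.0920
  (37 − 30.251)²/30.251 = 1.5057
  (19 − 15.686)²/15.686 = 0.7002
  (26 − 37.534)²/37.534 = 3.5443
χ² = 0.1171 + 1.9179 + 0.8919 + 4.5148 + 0.0920 + 1.5057 + 0.7002 + 3.5443 = 13.28
df = (2−1)(4−1) = 3. Since 13.28 > 6.251, reject the null hypothesis of independence at α = 0.1.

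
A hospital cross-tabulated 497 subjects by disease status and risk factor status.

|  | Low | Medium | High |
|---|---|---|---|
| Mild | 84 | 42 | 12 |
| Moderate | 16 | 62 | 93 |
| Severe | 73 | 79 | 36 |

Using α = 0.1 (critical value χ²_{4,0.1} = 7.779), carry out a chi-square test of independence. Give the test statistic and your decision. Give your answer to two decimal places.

Row totals: 138, 171, 188. Column totals: 173, 183, 141. Grand total N = 497.
Expected counts (row total × column total / N):
  Mild, Low: 138×173/497 = 48.0362
  Mild, Medium: 138×183/497 = 50.8129
  Mild, High: 138×141/497 = 39.1509
  Moderate, Low: 171×173/497 = 59.5231
  Moderate, Medium: 171×183/497 = 62.9638
  Moderate, High: 171×141/497 = 48.5131
  Severe, Low: 188×173/497 = 65.4406
  Severe, Medium: 188×183/497 = 69.2233
  Severe, High: 188×141/497 = 53.3360
Contributions (O − E)²/E:
  (84 − 48.0362)²/48.0362 = 26.9254
  (42 − 50.8129)²/50.8129 = 1.5285
  (12 − 39.1509)²/39.1509 = 18.8290
  (16 − 59.5231)²/59.5231 = 31.8240
  (62 − 62.9638)²/62.9638 = 0.0148
  (93 − 48.5131)²/48.5131 = 40.7948
  (73 − 65.4406)²/65.4406 = 0.8732
  (79 − 69.2233)²/69.2233 = 1.3808
  (36 − 53.3360)²/53.3360 = 5.6348
χ² = 26.9254 + 1.5285 + 18.8290 + 31.8240 + 0.0148 + 40.7948 + 0.8732 + 1.3808 + 5.6348 = 127.81
df = (3−1)(3−1) = 4. Since 127.81 > 7.779, reject the null hypothesis of independence at α = 0.1.

127.81; reject H₀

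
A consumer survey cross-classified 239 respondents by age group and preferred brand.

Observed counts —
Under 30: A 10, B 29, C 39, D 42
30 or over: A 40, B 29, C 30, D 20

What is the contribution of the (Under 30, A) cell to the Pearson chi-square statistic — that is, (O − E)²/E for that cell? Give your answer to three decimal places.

9.088

Row total (Under 30) = 120; column total (A) = 50; N = 239.
Expected count E = 120 × 50 / 239 = 25.1046.
Contribution = (O − E)²/E = (10 − 25.1046)² / 25.1046 = 9.088.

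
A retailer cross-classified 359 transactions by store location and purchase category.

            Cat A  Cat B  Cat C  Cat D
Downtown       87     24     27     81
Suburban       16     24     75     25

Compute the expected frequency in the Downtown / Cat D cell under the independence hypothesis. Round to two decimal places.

Row total (Downtown) = 219; column total (Cat D) = 106; grand total N = 359.
Expected count = (row total × column total) / N = 219 × 106 / 359 = 64.66.

64.66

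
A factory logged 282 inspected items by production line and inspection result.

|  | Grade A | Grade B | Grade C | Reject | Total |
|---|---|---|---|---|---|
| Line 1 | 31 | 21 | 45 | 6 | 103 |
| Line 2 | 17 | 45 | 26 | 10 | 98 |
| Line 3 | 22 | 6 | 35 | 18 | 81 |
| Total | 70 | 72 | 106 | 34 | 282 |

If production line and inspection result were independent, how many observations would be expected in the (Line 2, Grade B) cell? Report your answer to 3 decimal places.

25.021

Row total (Line 2) = 98; column total (Grade B) = 72; grand total N = 282.
Expected count = (row total × column total) / N = 98 × 72 / 282 = 25.021.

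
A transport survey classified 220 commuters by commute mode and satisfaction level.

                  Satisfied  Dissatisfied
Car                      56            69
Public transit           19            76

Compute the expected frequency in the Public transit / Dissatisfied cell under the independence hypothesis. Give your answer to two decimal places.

Row total (Public transit) = 95; column total (Dissatisfied) = 145; grand total N = 220.
Expected count = (row total × column total) / N = 95 × 145 / 220 = 62.61.

62.61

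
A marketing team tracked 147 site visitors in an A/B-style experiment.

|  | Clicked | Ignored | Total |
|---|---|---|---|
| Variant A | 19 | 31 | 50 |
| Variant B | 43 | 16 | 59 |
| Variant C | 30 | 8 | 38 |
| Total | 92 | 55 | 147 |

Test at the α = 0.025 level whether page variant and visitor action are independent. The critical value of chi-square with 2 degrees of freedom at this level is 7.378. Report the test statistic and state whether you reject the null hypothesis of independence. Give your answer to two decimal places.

19.92; reject H₀

Grand total N = 147.
Expected counts (row total × column total / N):
  Variant A, Clicked: 50×92/147 = 31.293
  Variant A, Ignored: 50×55/147 = 18.707
  Variant B, Clicked: 59×92/147 = 36.925
  Variant B, Ignored: 59×55/147 = 22.075
  Variant C, Clicked: 38×92/147 = 23.782
  Variant C, Ignored: 38×55/147 = 14.218
Contributions (O − E)²/E:
  (19 − 31.293)²/31.293 = 4.8291
  (31 − 18.707)²/18.707 = 8.0781
  (43 − 36.925)²/36.925 = 0.9995
  (16 − 22.075)²/22.075 = 1.6718
  (30 − 23.782)²/23.782 = 1.6257
  (8 − 14.218)²/14.218 = 2.7193
χ² = 4.8291 + 8.0781 + 0.9995 + 1.6718 + 1.6257 + 2.7193 = 19.92
df = (3−1)(2−1) = 2. Since 19.92 > 7.378, reject the null hypothesis of independence at α = 0.025.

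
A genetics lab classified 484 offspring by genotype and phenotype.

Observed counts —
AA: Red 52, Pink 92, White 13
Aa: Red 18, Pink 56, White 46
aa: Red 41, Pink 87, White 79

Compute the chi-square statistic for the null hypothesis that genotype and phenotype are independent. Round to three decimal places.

49.809

Row totals: 157, 120, 207. Column totals: 111, 235, 138. Grand total N = 484.
Expected counts (row total × column total / N):
  AA, Red: 157×111/484 = 36.0062
  AA, Pink: 157×235/484 = 76.2293
  AA, White: 157×138/484 = 44.7645
  Aa, Red: 120×111/484 = 27.5207
  Aa, Pink: 120×235/484 = 58.2645
  Aa, White: 120×138/484 = 34.2149
  aa, Red: 207×111/484 = 47.4731
  aa, Pink: 207×235/484 = 100.5062
  aa, White: 207×138/484 = 59.0207
Contributions (O − E)²/E:
  (52 − 36.0062)²/36.0062 = 7.1044
  (92 − 76.2293)²/76.2293 = 3.2627
  (13 − 44.7645)²/44.7645 = 22.5398
  (18 − 27.5207)²/27.5207 = 3.2937
  (56 − 58.2645)²/58.2645 = 0.0880
  (46 − 34.2149)²/34.2149 = 4.0593
  (41 − 47.4731)²/47.4731 = 0.8826
  (87 − 100.5062)²/100.5062 = 1.8150
  (79 − 59.0207)²/59.0207 = 6.7633
χ² = 7.1044 + 3.2627 + 22.5398 + 3.2937 + 0.0880 + 4.0593 + 0.8826 + 1.8150 + 6.7633 = 49.809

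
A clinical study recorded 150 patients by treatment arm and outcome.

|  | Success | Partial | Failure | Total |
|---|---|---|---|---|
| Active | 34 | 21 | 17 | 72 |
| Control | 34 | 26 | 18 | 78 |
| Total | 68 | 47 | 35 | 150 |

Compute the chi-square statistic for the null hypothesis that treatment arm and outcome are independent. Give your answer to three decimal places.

Grand total N = 150.
Expected counts (row total × column total / N):
  Active, Success: 72×68/150 = 32.6400
  Active, Partial: 72×47/150 = 22.5600
  Active, Failure: 72×35/150 = 16.8000
  Control, Success: 78×68/150 = 35.3600
  Control, Partial: 78×47/150 = 24.4400
  Control, Failure: 78×35/150 = 18.2000
Contributions (O − E)²/E:
  (34 − 32.6400)²/32.6400 = 0.0567
  (21 − 22.5600)²/22.5600 = 0.1079
  (17 − 16.8000)²/16.8000 = 0.0024
  (34 − 35.3600)²/35.3600 = 0.0523
  (26 − 24.4400)²/24.4400 = 0.0996
  (18 − 18.2000)²/18.2000 = 0.0022
χ² = 0.0567 + 0.1079 + 0.0024 + 0.0523 + 0.0996 + 0.0022 = 0.321

0.321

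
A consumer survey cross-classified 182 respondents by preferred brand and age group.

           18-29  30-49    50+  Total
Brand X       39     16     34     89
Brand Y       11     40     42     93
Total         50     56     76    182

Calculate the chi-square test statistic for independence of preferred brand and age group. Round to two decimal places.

26.73

Grand total N = 182.
Expected counts (row total × column total / N):
  Brand X, 18-29: 89×50/182 = 24.4505
  Brand X, 30-49: 89×56/182 = 27.3846
  Brand X, 50+: 89×76/182 = 37.1648
  Brand Y, 18-29: 93×50/182 = 25.5495
  Brand Y, 30-49: 93×56/182 = 28.6154
  Brand Y, 50+: 93×76/182 = 38.8352
Contributions (O − E)²/E:
  (39 − 24.4505)²/24.4505 = 8.6578
  (16 − 27.3846)²/27.3846 = 4.7329
  (34 − 37.1648)²/37.1648 = 0.2695
  (11 − 25.5495)²/25.5495 = 8.2854
  (40 − 28.6154)²/28.6154 = 4.5293
  (42 − 38.8352)²/38.8352 = 0.2579
χ² = 8.6578 + 4.7329 + 0.2695 + 8.2854 + 4.5293 + 0.2579 = 26.73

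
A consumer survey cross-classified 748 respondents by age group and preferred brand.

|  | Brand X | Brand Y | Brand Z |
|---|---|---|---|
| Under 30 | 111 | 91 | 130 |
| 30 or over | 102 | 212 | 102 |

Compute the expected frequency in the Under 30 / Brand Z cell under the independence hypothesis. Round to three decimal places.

102.973

Row total (Under 30) = 332; column total (Brand Z) = 232; grand total N = 748.
Expected count = (row total × column total) / N = 332 × 232 / 748 = 102.973.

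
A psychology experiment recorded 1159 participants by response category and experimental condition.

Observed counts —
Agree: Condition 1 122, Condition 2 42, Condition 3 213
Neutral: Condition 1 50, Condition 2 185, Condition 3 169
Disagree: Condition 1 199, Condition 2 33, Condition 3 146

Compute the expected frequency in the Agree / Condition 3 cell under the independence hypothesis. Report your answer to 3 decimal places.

171.748

Row total (Agree) = 377; column total (Condition 3) = 528; grand total N = 1159.
Expected count = (row total × column total) / N = 377 × 528 / 1159 = 171.748.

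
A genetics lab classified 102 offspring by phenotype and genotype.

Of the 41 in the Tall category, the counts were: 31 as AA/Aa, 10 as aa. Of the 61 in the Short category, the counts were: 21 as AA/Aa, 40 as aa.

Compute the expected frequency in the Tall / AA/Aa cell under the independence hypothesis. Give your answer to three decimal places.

Row total (Tall) = 41; column total (AA/Aa) = 52; grand total N = 102.
Expected count = (row total × column total) / N = 41 × 52 / 102 = 20.902.

20.902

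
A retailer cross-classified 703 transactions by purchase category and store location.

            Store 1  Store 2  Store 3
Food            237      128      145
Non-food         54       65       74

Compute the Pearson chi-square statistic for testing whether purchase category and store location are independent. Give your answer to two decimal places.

19.74

Row totals: 510, 193. Column totals: 291, 193, 219. Grand total N = 703.
Expected counts (row total × column total / N):
  Food, Store 1: 510×291/703 = 211.1095
  Food, Store 2: 510×193/703 = 140.0142
  Food, Store 3: 510×219/703 = 158.8762
  Non-food, Store 1: 193×291/703 = 79.8905
  Non-food, Store 2: 193×193/703 = 52.9858
  Non-food, Store 3: 193×219/703 = 60.1238
Contributions (O − E)²/E:
  (237 − 211.1095)²/211.1095 = 3.1752
  (128 − 140.0142)²/140.0142 = 1.0309
  (145 − 158.8762)²/158.8762 = 1.2119
  (54 − 79.8905)²/79.8905 = 8.3905
  (65 − 52.9858)²/52.9858 = 2.7241
  (74 − 60.1238)²/60.1238 = 3.2025
χ² = 3.1752 + 1.0309 + 1.2119 + 8.3905 + 2.7241 + 3.2025 = 19.74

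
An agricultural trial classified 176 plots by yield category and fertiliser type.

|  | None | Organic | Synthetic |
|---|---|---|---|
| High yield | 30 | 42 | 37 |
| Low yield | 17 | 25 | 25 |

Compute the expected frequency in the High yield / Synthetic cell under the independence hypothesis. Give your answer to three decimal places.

Row total (High yield) = 109; column total (Synthetic) = 62; grand total N = 176.
Expected count = (row total × column total) / N = 109 × 62 / 176 = 38.398.

38.398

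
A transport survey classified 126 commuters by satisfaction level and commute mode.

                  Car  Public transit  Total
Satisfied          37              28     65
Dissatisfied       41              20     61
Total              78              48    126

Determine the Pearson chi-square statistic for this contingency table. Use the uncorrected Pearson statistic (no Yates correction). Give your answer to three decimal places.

1.413

Grand total N = 126.
Expected counts (row total × column total / N):
  Satisfied, Car: 65×78/126 = 40.2381
  Satisfied, Public transit: 65×48/126 = 24.7619
  Dissatisfied, Car: 61×78/126 = 37.7619
  Dissatisfied, Public transit: 61×48/126 = 23.2381
Contributions (O − E)²/E:
  (37 − 40.2381)²/40.2381 = 0.2606
  (28 − 24.7619)²/24.7619 = 0.4234
  (41 − 37.7619)²/37.7619 = 0.2777
  (20 − 23.2381)²/23.2381 = 0.4512
χ² = 0.2606 + 0.4234 + 0.2777 + 0.4512 = 1.413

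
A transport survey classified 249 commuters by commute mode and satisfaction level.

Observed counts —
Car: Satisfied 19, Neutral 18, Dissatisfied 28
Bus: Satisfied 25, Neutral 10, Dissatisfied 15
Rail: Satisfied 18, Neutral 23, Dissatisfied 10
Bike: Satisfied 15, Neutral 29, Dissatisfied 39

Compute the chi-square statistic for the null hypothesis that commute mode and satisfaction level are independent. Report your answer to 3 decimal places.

Row totals: 65, 50, 51, 83. Column totals: 77, 80, 92. Grand total N = 249.
Expected counts (row total × column total / N):
  Car, Satisfied: 65×77/249 = 20.1004
  Car, Neutral: 65×80/249 = 20.8835
  Car, Dissatisfied: 65×92/249 = 24.0161
  Bus, Satisfied: 50×77/249 = 15.4618
  Bus, Neutral: 50×80/249 = 16.0643
  Bus, Dissatisfied: 50×92/249 = 18.4739
  Rail, Satisfied: 51×77/249 = 15.7711
  Rail, Neutral: 51×80/249 = 16.3855
  Rail, Dissatisfied: 51×92/249 = 18.8434
  Bike, Satisfied: 83×77/249 = 25.6667
  Bike, Neutral: 83×80/249 = 26.6667
  Bike, Dissatisfied: 83×92/249 = 30.6667
Contributions (O − E)²/E:
  (19 − 20.1004)²/20.1004 = 0.0602
  (18 − 20.8835)²/20.8835 = 0.3981
  (28 − 24.0161)²/24.0161 = 0.6609
  (25 − 15.4618)²/15.4618 = 5.8840
  (10 − 16.0643)²/16.0643 = 2.2893
  (15 − 18.4739)²/18.4739 = 0.6532
  (18 − 15.7711)²/15.7711 = 0.3150
  (23 − 16.3855)²/16.3855 = 2.6701
  (10 − 18.8434)²/18.8434 = 4.1503
  (15 − 25.6667)²/25.6667 = 4.4329
  (29 − 26.6667)²/26.6667 = 0.2042
  (39 − 30.6667)²/30.6667 = 2.2645
χ² = 0.0602 + 0.3981 + 0.6609 + 5.8840 + 2.2893 + 0.6532 + 0.3150 + 2.6701 + 4.1503 + 4.4329 + 0.2042 + 2.2645 = 23.983

23.983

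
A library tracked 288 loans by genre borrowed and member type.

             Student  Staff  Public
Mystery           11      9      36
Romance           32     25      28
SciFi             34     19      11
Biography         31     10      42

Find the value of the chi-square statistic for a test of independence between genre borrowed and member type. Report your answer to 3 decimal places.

Row totals: 56, 85, 64, 83. Column totals: 108, 63, 117. Grand total N = 288.
Expected counts (row total × column total / N):
  Mystery, Student: 56×108/288 = 21.0000
  Mystery, Staff: 56×63/288 = 12.2500
  Mystery, Public: 56×117/288 = 22.7500
  Romance, Student: 85×108/288 = 31.8750
  Romance, Staff: 85×63/288 = 18.5938
  Romance, Public: 85×117/288 = 34.5312
  SciFi, Student: 64×108/288 = 24.0000
  SciFi, Staff: 64×63/288 = 14.0000
  SciFi, Public: 64×117/288 = 26.0000
  Biography, Student: 83×108/288 = 31.1250
  Biography, Staff: 83×63/288 = 18.1562
  Biography, Public: 83×117/288 = 33.7188
Contributions (O − E)²/E:
  (11 − 21.0000)²/21.0000 = 4.7619
  (9 − 12.2500)²/12.2500 = 0.8622
  (36 − 22.7500)²/22.7500 = 7.7170
  (32 − 31.8750)²/31.8750 = 0.0005
  (25 − 18.5938)²/18.5938 = 2.2072
  (28 − 34.5312)²/34.5312 = 1.2353
  (34 − 24.0000)²/24.0000 = 4.1667
  (19 − 14.0000)²/14.0000 = 1.7857
  (11 − 26.0000)²/26.0000 = 8.6538
  (31 − 31.1250)²/31.1250 = 0.0005
  (10 − 18.1562)²/18.1562 = 3.6640
  (42 − 33.7188)²/33.7188 = 2.0338
χ² = 4.7619 + 0.8622 + 7.7170 + 0.0005 + 2.2072 + 1.2353 + 4.1667 + 1.7857 + 8.6538 + 0.0005 + 3.6640 + 2.0338 = 37.089

37.089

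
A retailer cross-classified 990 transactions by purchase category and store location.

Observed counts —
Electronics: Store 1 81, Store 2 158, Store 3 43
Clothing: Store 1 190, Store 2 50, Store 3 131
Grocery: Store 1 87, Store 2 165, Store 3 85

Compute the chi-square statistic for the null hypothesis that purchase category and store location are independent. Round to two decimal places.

Row totals: 282, 371, 337. Column totals: 358, 373, 259. Grand total N = 990.
Expected counts (row total × column total / N):
  Electronics, Store 1: 282×358/990 = 101.9758
  Electronics, Store 2: 282×373/990 = 106.2485
  Electronics, Store 3: 282×259/990 = 73.7758
  Clothing, Store 1: 371×358/990 = 134.1596
  Clothing, Store 2: 371×373/990 = 139.7808
  Clothing, Store 3: 371×259/990 = 97.0596
  Grocery, Store 1: 337×358/990 = 121.8646
  Grocery, Store 2: 337×373/990 = 126.9707
  Grocery, Store 3: 337×259/990 = 88.1646
Contributions (O − E)²/E:
  (81 − 101.9758)²/101.9758 = 4.3146
  (158 − 106.2485)²/106.2485 = 25.2071
  (43 − 73.7758)²/73.7758 = 12.8382
  (190 − 134.1596)²/134.1596 = 23.2421
  (50 − 139.7808)²/139.7808 = 57.6659
  (131 − 97.0596)²/97.0596 = 11.8685
  (87 − 121.8646)²/121.8646 = 9.9745
  (165 − 126.9707)²/126.9707 = 11.3902
  (85 − 88.1646)²/88.1646 = 0.1136
χ² = 4.3146 + 25.2071 + 12.8382 + 23.2421 + 57.6659 + 11.8685 + 9.9745 + 11.3902 + 0.1136 = 156.61

156.61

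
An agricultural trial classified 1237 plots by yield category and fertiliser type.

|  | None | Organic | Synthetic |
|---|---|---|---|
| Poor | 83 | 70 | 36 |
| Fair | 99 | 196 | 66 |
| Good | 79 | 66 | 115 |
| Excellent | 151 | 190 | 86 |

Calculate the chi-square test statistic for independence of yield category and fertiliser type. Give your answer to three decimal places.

Row totals: 189, 361, 260, 427. Column totals: 412, 522, 303. Grand total N = 1237.
Expected counts (row total × column total / N):
  Poor, None: 189×412/1237 = 62.9491
  Poor, Organic: 189×522/1237 = 79.7559
  Poor, Synthetic: 189×303/1237 = 46.2951
  Fair, None: 361×412/1237 = 120.2361
  Fair, Organic: 361×522/1237 = 152.3379
  Fair, Synthetic: 361×303/1237 = 88.4260
  Good, None: 260×412/1237 = 86.5966
  Good, Organic: 260×522/1237 = 109.7171
  Good, Synthetic: 260×303/1237 = 63.6863
  Excellent, None: 427×412/1237 = 142.2183
  Excellent, Organic: 427×522/1237 = 180.1892
  Excellent, Synthetic: 427×303/1237 = 104.5926
Contributions (O − E)²/E:
  (83 − 62.9491)²/62.9491 = 6.3867
  (70 − 79.7559)²/79.7559 = 1.1934
  (36 − 46.2951)²/46.2951 = 2.2894
  (99 − 120.2361)²/120.2361 = 3.7507
  (196 − 152.3379)²/152.3379 = 12.5141
  (66 − 88.4260)²/88.4260 = 5.6875
  (79 − 86.5966)²/86.5966 = 0.6664
  (66 − 109.7171)²/109.7171 = 17.4192
  (115 − 63.6863)²/63.6863 = 41.3448
  (151 − 142.2183)²/142.2183 = 0.5423
  (190 − 180.1892)²/180.1892 = 0.5342
  (86 − 104.5926)²/104.5926 = 3.3051
χ² = 6.3867 + 1.1934 + 2.2894 + 3.7507 + 12.5141 + 5.6875 + 0.6664 + 17.4192 + 41.3448 + 0.5423 + 0.5342 + 3.3051 = 95.634

95.634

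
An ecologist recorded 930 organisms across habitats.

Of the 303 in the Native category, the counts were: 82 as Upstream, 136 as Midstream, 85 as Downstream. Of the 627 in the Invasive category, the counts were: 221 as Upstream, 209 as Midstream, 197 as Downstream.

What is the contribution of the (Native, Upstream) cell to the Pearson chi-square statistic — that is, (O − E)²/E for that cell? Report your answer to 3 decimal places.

2.832

Row total (Native) = 303; column total (Upstream) = 303; N = 930.
Expected count E = 303 × 303 / 930 = 98.7194.
Contribution = (O − E)²/E = (82 − 98.7194)² / 98.7194 = 2.832.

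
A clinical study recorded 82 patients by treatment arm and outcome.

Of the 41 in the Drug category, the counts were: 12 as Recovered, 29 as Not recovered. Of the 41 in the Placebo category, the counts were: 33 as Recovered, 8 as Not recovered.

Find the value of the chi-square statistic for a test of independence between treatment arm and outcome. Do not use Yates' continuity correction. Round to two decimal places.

21.72

Row totals: 41, 41. Column totals: 45, 37. Grand total N = 82.
Expected counts (row total × column total / N):
  Drug, Recovered: 41×45/82 = 22.500
  Drug, Not recovered: 41×37/82 = 18.500
  Placebo, Recovered: 41×45/82 = 22.500
  Placebo, Not recovered: 41×37/82 = 18.500
Contributions (O − E)²/E:
  (12 − 22.500)²/22.500 = 4.9000
  (29 − 18.500)²/18.500 = 5.9595
  (33 − 22.500)²/22.500 = 4.9000
  (8 − 18.500)²/18.500 = 5.9595
χ² = 4.9000 + 5.9595 + 4.9000 + 5.9595 = 21.72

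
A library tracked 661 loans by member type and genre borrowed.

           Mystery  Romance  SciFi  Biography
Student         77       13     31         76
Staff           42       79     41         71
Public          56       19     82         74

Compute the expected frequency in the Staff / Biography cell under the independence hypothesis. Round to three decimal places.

Row total (Staff) = 233; column total (Biography) = 221; grand total N = 661.
Expected count = (row total × column total) / N = 233 × 221 / 661 = 77.902.

77.902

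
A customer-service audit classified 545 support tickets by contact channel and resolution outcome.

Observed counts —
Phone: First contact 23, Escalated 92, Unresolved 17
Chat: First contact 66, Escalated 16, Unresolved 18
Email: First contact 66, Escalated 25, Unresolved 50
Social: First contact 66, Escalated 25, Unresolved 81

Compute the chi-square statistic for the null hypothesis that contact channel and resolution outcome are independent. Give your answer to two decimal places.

170.05

Row totals: 132, 100, 141, 172. Column totals: 221, 158, 166. Grand total N = 545.
Expected counts (row total × column total / N):
  Phone, First contact: 132×221/545 = 53.5266
  Phone, Escalated: 132×158/545 = 38.2679
  Phone, Unresolved: 132×166/545 = 40.2055
  Chat, First contact: 100×221/545 = 40.5505
  Chat, Escalated: 100×158/545 = 28.9908
  Chat, Unresolved: 100×166/545 = 30.4587
  Email, First contact: 141×221/545 = 57.1761
  Email, Escalated: 141×158/545 = 40.8771
  Email, Unresolved: 141×166/545 = 42.9468
  Social, First contact: 172×221/545 = 69.7468
  Social, Escalated: 172×158/545 = 49.8642
  Social, Unresolved: 172×166/545 = 52.3890
Contributions (O − E)²/E:
  (23 − 53.5266)²/53.5266 = 17.4095
  (92 − 38.2679)²/38.2679 = 75.4454
  (17 − 40.2055)²/40.2055 = 13.3936
  (66 − 40.5505)²/40.5505 = 15.9721
  (16 − 28.9908)²/28.9908 = 5.8212
  (18 − 30.4587)²/30.4587 = 5.0961
  (66 − 57.1761)²/57.1761 = 1.3618
  (25 − 40.8771)²/40.8771 = 6.1668
  (50 − 42.9468)²/42.9468 = 1.1584
  (66 − 69.7468)²/69.7468 = 0.2013
  (25 − 49.8642)²/49.8642 = 12.3982
  (81 − 52.3890)²/52.3890 = 15.6252
χ² = 17.4095 + 75.4454 + 13.3936 + 15.9721 + 5.8212 + 5.0961 + 1.3618 + 6.1668 + 1.1584 + 0.2013 + 12.3982 + 15.6252 = 170.05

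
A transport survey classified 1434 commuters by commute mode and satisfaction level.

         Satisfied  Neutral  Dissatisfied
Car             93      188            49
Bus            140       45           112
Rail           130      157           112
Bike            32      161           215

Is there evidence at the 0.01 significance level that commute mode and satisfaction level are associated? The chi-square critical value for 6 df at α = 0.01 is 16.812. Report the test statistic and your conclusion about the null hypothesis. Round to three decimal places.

257.013; reject H₀

Row totals: 330, 297, 399, 408. Column totals: 395, 551, 488. Grand total N = 1434.
Expected counts (row total × column total / N):
  Car, Satisfied: 330×395/1434 = 90.8996
  Car, Neutral: 330×551/1434 = 126.7992
  Car, Dissatisfied: 330×488/1434 = 112.3013
  Bus, Satisfied: 297×395/1434 = 81.8096
  Bus, Neutral: 297×551/1434 = 114.1192
  Bus, Dissatisfied: 297×488/1434 = 101.0711
  Rail, Satisfied: 399×395/1434 = 109.9059
  Rail, Neutral: 399×551/1434 = 153.3117
  Rail, Dissatisfied: 399×488/1434 = 135.7824
  Bike, Satisfied: 408×395/1434 = 112.3849
  Bike, Neutral: 408×551/1434 = 156.7699
  Bike, Dissatisfied: 408×488/1434 = 138.8452
Contributions (O − E)²/E:
  (93 − 90.8996)²/90.8996 = 0.0485
  (188 − 126.7992)²/126.7992 = 29.5391
  (49 − 112.3013)²/112.3013 = 35.6813
  (140 − 81.8096)²/81.8096 = 41.3903
  (45 − 114.1192)²/114.1192 = 41.8638
  (112 − 101.0711)²/101.0711 = 1.1818
  (130 − 109.9059)²/109.9059 = 3.6738
  (157 − 153.3117)²/153.3117 = 0.0887
  (112 − 135.7824)²/135.7824 = 4.1655
  (32 − 112.3849)²/112.3849 = 57.4964
  (161 − 156.7699)²/156.7699 = 0.1141
  (215 − 138.8452)²/138.8452 = 41.7699
χ² = 0.0485 + 29.5391 + 35.6813 + 41.3903 + 41.8638 + 1.1818 + 3.6738 + 0.0887 + 4.1655 + 57.4964 + 0.1141 + 41.7699 = 257.013
df = (4−1)(3−1) = 6. Since 257.013 > 16.812, reject the null hypothesis of independence at α = 0.01.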